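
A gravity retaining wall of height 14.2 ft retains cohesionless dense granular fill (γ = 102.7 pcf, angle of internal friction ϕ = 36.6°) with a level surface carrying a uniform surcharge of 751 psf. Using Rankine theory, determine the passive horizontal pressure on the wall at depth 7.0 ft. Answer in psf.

K_p = (1 + sin φ)/(1 − sin φ) = 3.953.
σ_v = γz + q = 102.7 × 7.0 + 751 = 1470 psf.
σ_h = K_p σ_v = 3.953 × 1470 = 5811 psf.

5810 psf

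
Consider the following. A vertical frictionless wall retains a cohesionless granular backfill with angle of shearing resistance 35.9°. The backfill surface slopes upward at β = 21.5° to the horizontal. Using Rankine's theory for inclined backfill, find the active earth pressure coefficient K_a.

K_a = cos β · (cos β − √(cos²β − cos²φ)) / (cos β + √(cos²β − cos²φ)).
cos β = 0.9304, cos φ = 0.8100, √(cos²β − cos²φ) = 0.4577.
K_a = 0.9304 × (0.9304 − 0.4577)/(0.9304 + 0.4577) = 0.3168.

0.317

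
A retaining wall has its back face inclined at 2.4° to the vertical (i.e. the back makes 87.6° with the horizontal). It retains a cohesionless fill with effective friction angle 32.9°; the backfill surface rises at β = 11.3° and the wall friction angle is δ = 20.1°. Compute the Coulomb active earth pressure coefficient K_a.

0.328

K_a = sin²(α+φ) / [sin²α · sin(α−δ) · (1 + √{sin(φ+δ)sin(φ−β) / (sin(α−δ)sin(α+β))})²].
With α = 87.6°, φ = 32.9°, δ = 20.1°, β = 11.3°: K_a = 0.3276.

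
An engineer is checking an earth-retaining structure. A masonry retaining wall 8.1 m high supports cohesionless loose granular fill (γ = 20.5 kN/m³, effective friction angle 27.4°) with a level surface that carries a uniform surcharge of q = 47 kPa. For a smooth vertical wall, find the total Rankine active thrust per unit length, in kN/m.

K_a = tan²(45° − φ/2) = 0.3697.
Soil triangle: ½ K_a γ H² = 0.5×0.3697×20.5×8.1² = 248.6 kN/m.
Surcharge rectangle: K_a q H = 0.3697×47×8.1 = 140.7 kN/m.
Total = 248.6 + 140.7 = 389.3 kN/m.

389 kN/m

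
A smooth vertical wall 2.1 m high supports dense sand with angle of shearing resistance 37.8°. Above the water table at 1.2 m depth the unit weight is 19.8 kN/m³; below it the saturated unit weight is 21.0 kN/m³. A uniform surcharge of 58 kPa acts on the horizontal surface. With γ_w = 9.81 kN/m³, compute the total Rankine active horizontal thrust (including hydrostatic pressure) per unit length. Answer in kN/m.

42.8 kN/m

K_a = tan²(45° − φ/2) = 0.2400.
γ' = 21.0 − 9.81 = 11.19 kN/m³. h₂ = H − d_w = 0.9 m.
σ'_h: at surface K_a·q = 13.92; at WT K_a(q+γd_w) = 19.62; at base K_a(q+γd_w+γ'h₂) = 22.04 kPa.
P₁ = ½(13.92+19.62)×1.2 = 20.13; P₂ = ½(19.62+22.04)×0.9 = 18.75; P_w = ½γ_w h₂² = 3.973.
Total = 20.13+18.75+3.973 = 42.85 kN/m.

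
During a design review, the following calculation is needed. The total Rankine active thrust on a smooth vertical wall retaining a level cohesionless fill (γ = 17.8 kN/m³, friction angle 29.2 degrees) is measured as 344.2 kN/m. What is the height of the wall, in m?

10.6 m

K_a = 0.3442. P_a = ½ K_a γ H² ⇒ H = √(2P_a/(K_a γ)).
H = √(2×344.2/(0.3442×17.8)) = 10.60 m.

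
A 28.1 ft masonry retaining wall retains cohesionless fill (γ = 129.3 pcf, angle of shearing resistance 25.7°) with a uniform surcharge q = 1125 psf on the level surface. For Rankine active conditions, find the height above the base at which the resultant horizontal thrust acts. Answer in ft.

K_a = 0.3950.
Triangular part P₁ = ½K_aγH² = 20170 at H/3 = 9.367 ft; rectangular part P₂ = K_a q H = 12490 at H/2 = 14.05 ft.
ȳ = (P₁·9.367 + P₂·14.05)/(P₁+P₂) = 11.16 ft.

11.2 ft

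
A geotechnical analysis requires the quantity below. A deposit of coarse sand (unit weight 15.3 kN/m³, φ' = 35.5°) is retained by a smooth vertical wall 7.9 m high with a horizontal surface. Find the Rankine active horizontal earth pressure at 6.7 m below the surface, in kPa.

27.2 kPa

K_a = (1 − sin φ)/(1 + sin φ) = 0.2653.
σ_h = K_a γ z = 0.2653 × 15.3 × 6.7 = 27.19 kPa.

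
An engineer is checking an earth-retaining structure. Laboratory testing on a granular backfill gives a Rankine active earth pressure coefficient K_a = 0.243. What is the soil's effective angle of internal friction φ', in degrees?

37.5°

K_a = tan²(45° − φ/2) ⇒ 45° − φ/2 = arctan(√0.243) = 26.24°.
φ = 2(45° − 26.24°) = 37.52°.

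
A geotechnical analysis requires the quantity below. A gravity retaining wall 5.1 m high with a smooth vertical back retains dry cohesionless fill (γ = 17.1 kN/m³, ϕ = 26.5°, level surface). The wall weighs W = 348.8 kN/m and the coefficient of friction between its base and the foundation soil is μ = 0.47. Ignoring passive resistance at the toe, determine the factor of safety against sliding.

1.93

K_a = tan²(45° − 26.5°/2) = 0.3829.
P_a = ½K_aγH² = 0.5×0.3829×17.1×5.1² = 85.16 kN/m, acting at H/3 = 1.700 m above the base.
FS_sliding = μW / P_a = 0.47×348.8 / 85.16 = 1.925.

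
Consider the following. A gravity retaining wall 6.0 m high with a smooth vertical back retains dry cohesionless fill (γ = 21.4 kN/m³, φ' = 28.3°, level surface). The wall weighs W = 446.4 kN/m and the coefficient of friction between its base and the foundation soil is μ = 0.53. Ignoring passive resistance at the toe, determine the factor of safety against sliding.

K_a = tan²(45° − 28.3°/2) = 0.3568.
P_a = ½K_aγH² = 0.5×0.3568×21.4×6.0² = 137.4 kN/m, acting at H/3 = 2.000 m above the base.
FS_sliding = μW / P_a = 0.53×446.4 / 137.4 = 1.722.

1.72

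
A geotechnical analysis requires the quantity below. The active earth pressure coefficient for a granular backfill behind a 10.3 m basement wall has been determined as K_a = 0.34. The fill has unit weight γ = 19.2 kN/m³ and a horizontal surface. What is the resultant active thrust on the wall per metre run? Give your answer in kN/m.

P = ½ K_a γ H² = 0.5 × 0.34 × 19.2 × 10.3² = 346.3 kN/m.

346 kN/m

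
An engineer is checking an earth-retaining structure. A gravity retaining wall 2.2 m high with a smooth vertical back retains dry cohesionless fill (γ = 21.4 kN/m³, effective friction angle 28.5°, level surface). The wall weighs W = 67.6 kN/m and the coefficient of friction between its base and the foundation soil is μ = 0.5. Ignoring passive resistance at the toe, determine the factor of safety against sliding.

K_a = tan²(45° − 28.5°/2) = 0.3540.
P_a = ½K_aγH² = 0.5×0.3540×21.4×2.2² = 18.33 kN/m, acting at H/3 = 0.7333 m above the base.
FS_sliding = μW / P_a = 0.5×67.6 / 18.33 = 1.844.

1.84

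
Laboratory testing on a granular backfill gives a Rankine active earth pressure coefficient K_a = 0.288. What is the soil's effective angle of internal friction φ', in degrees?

K_a = tan²(45° − φ/2) ⇒ 45° − φ/2 = arctan(√0.288) = 28.22°.
φ = 2(45° − 28.22°) = 33.56°.

33.6°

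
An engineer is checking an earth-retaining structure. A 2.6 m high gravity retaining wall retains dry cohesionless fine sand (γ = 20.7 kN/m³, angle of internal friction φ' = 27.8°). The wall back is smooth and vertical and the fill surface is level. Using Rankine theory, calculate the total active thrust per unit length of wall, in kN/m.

25.5 kN/m

K_a = tan²(45° − φ/2) = 0.3639.
P_a = ½ K_a γ H² = 0.5 × 0.3639 × 20.7 × 2.6² = 25.46 kN/m.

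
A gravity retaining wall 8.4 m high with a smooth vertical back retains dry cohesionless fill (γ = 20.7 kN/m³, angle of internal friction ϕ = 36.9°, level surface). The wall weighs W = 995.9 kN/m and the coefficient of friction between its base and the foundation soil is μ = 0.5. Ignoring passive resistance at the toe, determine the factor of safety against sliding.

2.73

K_a = tan²(45° − 36.9°/2) = 0.2497.
P_a = ½K_aγH² = 0.5×0.2497×20.7×8.4² = 182.3 kN/m, acting at H/3 = 2.800 m above the base.
FS_sliding = μW / P_a = 0.5×995.9 / 182.3 = 2.731.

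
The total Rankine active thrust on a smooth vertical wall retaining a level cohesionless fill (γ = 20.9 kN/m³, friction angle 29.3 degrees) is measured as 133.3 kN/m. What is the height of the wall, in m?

K_a = 0.3428. P_a = ½ K_a γ H² ⇒ H = √(2P_a/(K_a γ)).
H = √(2×133.3/(0.3428×20.9)) = 6.100 m.

6.10 m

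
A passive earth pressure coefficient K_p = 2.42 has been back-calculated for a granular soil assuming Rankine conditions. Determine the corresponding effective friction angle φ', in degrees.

K_p = (1+sin φ)/(1−sin φ) ⇒ sin φ = (K_p − 1)/(K_p + 1) = 0.4152.
φ = arcsin(0.4152) = 24.53°.

24.5°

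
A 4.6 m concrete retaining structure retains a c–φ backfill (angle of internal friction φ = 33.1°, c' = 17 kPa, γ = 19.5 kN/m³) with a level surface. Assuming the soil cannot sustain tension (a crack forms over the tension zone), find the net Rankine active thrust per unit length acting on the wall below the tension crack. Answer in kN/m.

5.47 kN/m

K_a = 0.2936; √K_a = 0.5418.
Tension-crack depth z_c = 2c/(γ√K_a) = 2×17/(19.5×0.5418) = 3.218 m.
σ_a at base = K_a γ H − 2c√K_a = 0.2936×19.5×4.6 − 2×17×0.5418 = 7.912 kPa.
P_a = ½ × 7.912 × (H − z_c) = 0.5×7.912×1.382 = 5.467 kN/m.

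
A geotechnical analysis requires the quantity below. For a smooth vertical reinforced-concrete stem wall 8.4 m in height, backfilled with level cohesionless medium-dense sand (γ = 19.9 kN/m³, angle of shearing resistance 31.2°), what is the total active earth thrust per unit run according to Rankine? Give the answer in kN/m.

K_a = tan²(45° − φ/2) = 0.3175.
P_a = ½ K_a γ H² = 0.5 × 0.3175 × 19.9 × 8.4² = 222.9 kN/m.

223 kN/m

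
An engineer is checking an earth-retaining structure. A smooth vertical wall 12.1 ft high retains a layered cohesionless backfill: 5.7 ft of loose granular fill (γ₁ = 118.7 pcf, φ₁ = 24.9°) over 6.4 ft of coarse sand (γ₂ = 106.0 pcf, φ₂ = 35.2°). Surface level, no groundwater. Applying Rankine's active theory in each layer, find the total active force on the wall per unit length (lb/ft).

2530 lb/ft

K_a1 = tan²(45°−24.9°/2) = 0.4074; K_a2 = tan²(45°−35.2°/2) = 0.2687.
Layer 1: σ at base = K_a1 γ₁ h₁ = 275.7 psf; P₁ = ½×275.7×5.7 = 785.6.
Layer 2: σ_v at top = γ₁h₁ = 676.6; σ_h top = K_a2×676.6 = 181.8; σ_h base = K_a2×(676.6+106.0×6.4) = 364.1.
P₂ = ½(181.8+364.1)×6.4 = 1747. Total P_a = 785.6+1747 = 2532 lb/ft.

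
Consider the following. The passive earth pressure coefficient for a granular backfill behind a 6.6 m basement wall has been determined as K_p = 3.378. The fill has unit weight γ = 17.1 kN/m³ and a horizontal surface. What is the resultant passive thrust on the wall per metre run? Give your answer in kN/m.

P = ½ K_p γ H² = 0.5 × 3.378 × 17.1 × 6.6² = 1258 kN/m.

1260 kN/m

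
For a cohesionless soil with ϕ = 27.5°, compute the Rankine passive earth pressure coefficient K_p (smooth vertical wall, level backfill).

2.72

K_p = (1 + sin φ)/(1 − sin φ) = tan²(45° + 27.5°/2) = 2.716.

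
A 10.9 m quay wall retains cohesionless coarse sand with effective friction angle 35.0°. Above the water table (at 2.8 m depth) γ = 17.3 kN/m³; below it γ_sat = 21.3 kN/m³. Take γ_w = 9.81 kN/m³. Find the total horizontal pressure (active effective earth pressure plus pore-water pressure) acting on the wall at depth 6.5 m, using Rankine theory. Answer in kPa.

K_a = (1 − sin φ)/(1 + sin φ) = 0.2710.
γ' = 21.3 − 9.81 = 11.49 kN/m³.
Effective vertical stress at 6.5 m: σ'_v = 17.3×2.8 + 11.49×3.70 = 90.95 kPa.
σ'_h = K_a σ'_v = 0.2710 × 90.95 = 24.65 kPa; u = γ_w × 3.70 = 36.30 kPa.
Total σ_h = 24.65 + 36.30 = 60.94 kPa.

60.9 kPa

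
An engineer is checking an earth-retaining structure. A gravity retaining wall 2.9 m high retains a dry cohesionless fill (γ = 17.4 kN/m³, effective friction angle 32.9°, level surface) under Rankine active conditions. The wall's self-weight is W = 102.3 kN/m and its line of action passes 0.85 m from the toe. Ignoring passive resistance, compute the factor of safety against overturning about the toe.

4.15

K_a = tan²(45° − 32.9°/2) = 0.2960.
P_a = ½K_aγH² = 0.5×0.2960×17.4×2.9² = 21.66 kN/m, acting at H/3 = 0.9667 m above the base.
Overturning moment M_o = P_a × H/3 = 21.66 × 0.9667 = 20.94.
Resisting moment M_r = W × 0.85 = 102.3 × 0.85 = 86.95.
FS_overturning = M_r/M_o = 86.95/20.94 = 4.153.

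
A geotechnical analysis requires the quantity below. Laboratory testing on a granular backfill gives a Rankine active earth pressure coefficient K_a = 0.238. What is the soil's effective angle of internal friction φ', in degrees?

K_a = tan²(45° − φ/2) ⇒ 45° − φ/2 = arctan(√0.238) = 26.01°.
φ = 2(45° − 26.01°) = 37.99°.

38.0°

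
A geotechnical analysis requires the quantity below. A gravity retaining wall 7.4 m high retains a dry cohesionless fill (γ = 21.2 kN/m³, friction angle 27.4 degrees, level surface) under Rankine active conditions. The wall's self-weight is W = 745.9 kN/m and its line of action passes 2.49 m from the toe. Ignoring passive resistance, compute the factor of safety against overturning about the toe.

K_a = tan²(45° − 27.4°/2) = 0.3697.
P_a = ½K_aγH² = 0.5×0.3697×21.2×7.4² = 214.6 kN/m, acting at H/3 = 2.467 m above the base.
Overturning moment M_o = P_a × H/3 = 214.6 × 2.467 = 529.3.
Resisting moment M_r = W × 2.49 = 745.9 × 2.49 = 1857.
FS_overturning = M_r/M_o = 1857/529.3 = 3.509.

3.51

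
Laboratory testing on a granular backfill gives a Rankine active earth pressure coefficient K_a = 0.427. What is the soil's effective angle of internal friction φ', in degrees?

23.7°

K_a = tan²(45° − φ/2) ⇒ 45° − φ/2 = arctan(√0.427) = 33.16°.
φ = 2(45° − 33.16°) = 23.67°.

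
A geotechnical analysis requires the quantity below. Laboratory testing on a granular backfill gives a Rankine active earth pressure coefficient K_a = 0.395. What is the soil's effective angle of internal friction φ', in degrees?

K_a = tan²(45° − φ/2) ⇒ 45° − φ/2 = arctan(√0.395) = 32.15°.
φ = 2(45° − 32.15°) = 25.70°.

25.7°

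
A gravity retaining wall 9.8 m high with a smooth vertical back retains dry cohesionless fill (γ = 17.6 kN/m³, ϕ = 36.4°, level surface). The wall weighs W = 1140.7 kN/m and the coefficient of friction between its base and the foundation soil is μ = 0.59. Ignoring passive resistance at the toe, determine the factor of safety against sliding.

K_a = tan²(45° − 36.4°/2) = 0.2552.
P_a = ½K_aγH² = 0.5×0.2552×17.6×9.8² = 215.7 kN/m, acting at H/3 = 3.267 m above the base.
FS_sliding = μW / P_a = 0.59×1140.7 / 215.7 = 3.121.

3.12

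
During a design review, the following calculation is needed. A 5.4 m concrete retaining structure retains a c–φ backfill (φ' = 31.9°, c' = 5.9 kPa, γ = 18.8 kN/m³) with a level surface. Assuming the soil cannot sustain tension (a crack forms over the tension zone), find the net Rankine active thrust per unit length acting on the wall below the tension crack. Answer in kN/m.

K_a = 0.3085; √K_a = 0.5555.
Tension-crack depth z_c = 2c/(γ√K_a) = 2×5.9/(18.8×0.5555) = 1.130 m.
σ_a at base = K_a γ H − 2c√K_a = 0.3085×18.8×5.4 − 2×5.9×0.5555 = 24.77 kPa.
P_a = ½ × 24.77 × (H − z_c) = 0.5×24.77×4.270 = 52.88 kN/m.

52.9 kN/m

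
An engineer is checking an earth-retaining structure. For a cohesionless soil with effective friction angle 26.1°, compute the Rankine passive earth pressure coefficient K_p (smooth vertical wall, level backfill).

2.57

K_p = (1 + sin φ)/(1 − sin φ) = tan²(45° + 26.1°/2) = 2.571.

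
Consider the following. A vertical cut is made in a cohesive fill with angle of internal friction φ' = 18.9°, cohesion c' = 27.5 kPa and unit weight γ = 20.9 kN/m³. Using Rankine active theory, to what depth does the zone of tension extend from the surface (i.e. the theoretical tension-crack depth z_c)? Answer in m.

3.68 m

K_a = tan²(45° − 18.9°/2) = 0.5107; √K_a = 0.7146.
The active pressure is zero where K_a γ z = 2c√K_a, so z_c = 2c/(γ√K_a) = 2×27.5/(20.9×0.7146) = 3.683 m.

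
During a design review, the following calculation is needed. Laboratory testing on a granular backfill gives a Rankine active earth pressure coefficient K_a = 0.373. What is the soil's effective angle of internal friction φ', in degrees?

K_a = tan²(45° − φ/2) ⇒ 45° − φ/2 = arctan(√0.373) = 31.41°.
φ = 2(45° − 31.41°) = 27.17°.

27.2°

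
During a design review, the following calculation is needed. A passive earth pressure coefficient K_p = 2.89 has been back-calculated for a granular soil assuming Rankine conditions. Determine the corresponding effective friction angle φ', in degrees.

29.1°

K_p = (1+sin φ)/(1−sin φ) ⇒ sin φ = (K_p − 1)/(K_p + 1) = 0.4859.
φ = arcsin(0.4859) = 29.07°.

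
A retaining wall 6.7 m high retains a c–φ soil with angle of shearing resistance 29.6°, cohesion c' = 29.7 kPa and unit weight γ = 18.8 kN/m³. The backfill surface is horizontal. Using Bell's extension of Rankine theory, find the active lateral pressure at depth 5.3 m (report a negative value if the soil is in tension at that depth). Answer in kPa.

-0.820 kPa

K_a = (1 − sin φ)/(1 + sin φ) = 0.3387.
σ_a = K_a γ z − 2c√K_a = 0.3387×18.8×5.3 − 2×29.7×0.5820 = -0.8196 kPa.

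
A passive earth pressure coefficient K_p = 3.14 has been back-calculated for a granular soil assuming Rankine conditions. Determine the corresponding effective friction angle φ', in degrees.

31.1°

K_p = (1+sin φ)/(1−sin φ) ⇒ sin φ = (K_p − 1)/(K_p + 1) = 0.5169.
φ = arcsin(0.5169) = 31.13°.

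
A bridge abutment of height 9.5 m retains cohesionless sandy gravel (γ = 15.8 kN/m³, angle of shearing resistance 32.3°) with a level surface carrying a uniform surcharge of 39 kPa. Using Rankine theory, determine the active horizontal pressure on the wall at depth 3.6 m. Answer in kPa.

29.1 kPa

K_a = (1 − sin φ)/(1 + sin φ) = 0.3035.
σ_v = γz + q = 15.8 × 3.6 + 39 = 95.88 kPa.
σ_h = K_a σ_v = 0.3035 × 95.88 = 29.10 kPa.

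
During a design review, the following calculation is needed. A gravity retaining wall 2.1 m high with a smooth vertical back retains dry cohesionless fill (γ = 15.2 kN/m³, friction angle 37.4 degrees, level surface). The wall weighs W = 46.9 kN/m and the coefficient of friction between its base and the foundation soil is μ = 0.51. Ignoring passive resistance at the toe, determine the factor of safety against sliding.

K_a = tan²(45° − 37.4°/2) = 0.2443.
P_a = ½K_aγH² = 0.5×0.2443×15.2×2.1² = 8.187 kN/m, acting at H/3 = 0.7000 m above the base.
FS_sliding = μW / P_a = 0.51×46.9 / 8.187 = 2.922.

2.92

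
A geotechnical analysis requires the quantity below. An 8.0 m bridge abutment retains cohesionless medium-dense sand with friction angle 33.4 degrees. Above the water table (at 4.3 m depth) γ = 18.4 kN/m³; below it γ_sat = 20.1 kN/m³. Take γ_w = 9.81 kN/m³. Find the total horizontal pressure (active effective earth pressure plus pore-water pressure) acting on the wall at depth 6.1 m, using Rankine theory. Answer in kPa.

K_a = (1 − sin φ)/(1 + sin φ) = 0.2899.
γ' = 20.1 − 9.81 = 10.29 kN/m³.
Effective vertical stress at 6.1 m: σ'_v = 18.4×4.3 + 10.29×1.80 = 97.64 kPa.
σ'_h = K_a σ'_v = 0.2899 × 97.64 = 28.31 kPa; u = γ_w × 1.80 = 17.66 kPa.
Total σ_h = 28.31 + 17.66 = 45.97 kPa.

46.0 kPa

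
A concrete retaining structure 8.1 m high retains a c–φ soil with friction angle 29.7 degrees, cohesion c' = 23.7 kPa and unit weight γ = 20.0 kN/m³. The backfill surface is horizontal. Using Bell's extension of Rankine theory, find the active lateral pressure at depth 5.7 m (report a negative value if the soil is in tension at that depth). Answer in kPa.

K_a = (1 − sin φ)/(1 + sin φ) = 0.3374.
σ_a = K_a γ z − 2c√K_a = 0.3374×20.0×5.7 − 2×23.7×0.5808 = 10.93 kPa.

10.9 kPa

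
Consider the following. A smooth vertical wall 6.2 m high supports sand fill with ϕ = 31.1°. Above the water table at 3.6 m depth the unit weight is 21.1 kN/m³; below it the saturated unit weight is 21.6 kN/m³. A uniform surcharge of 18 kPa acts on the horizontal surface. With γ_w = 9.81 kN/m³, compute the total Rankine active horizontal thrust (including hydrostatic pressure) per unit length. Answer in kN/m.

K_a = tan²(45° − φ/2) = 0.3188.
γ' = 21.6 − 9.81 = 11.79 kN/m³. h₂ = H − d_w = 2.6 m.
σ'_h: at surface K_a·q = 5.738; at WT K_a(q+γd_w) = 29.95; at base K_a(q+γd_w+γ'h₂) = 39.73 kPa.
P₁ = ½(5.738+29.95)×3.6 = 64.25; P₂ = ½(29.95+39.73)×2.6 = 90.59; P_w = ½γ_w h₂² = 33.16.
Total = 64.25+90.59+33.16 = 188.0 kN/m.

188 kN/m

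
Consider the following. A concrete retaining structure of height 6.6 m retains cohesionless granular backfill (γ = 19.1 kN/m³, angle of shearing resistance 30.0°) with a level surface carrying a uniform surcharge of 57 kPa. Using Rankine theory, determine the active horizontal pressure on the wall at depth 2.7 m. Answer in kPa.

K_a = (1 − sin φ)/(1 + sin φ) = 0.3333.
σ_v = γz + q = 19.1 × 2.7 + 57 = 108.6 kPa.
σ_h = K_a σ_v = 0.3333 × 108.6 = 36.19 kPa.

36.2 kPa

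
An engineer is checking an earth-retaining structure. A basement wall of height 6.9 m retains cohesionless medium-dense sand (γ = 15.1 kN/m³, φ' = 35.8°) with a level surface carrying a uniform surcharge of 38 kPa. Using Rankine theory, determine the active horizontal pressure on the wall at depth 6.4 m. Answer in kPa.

35.3 kPa

K_a = (1 − sin φ)/(1 + sin φ) = 0.2619.
σ_v = γz + q = 15.1 × 6.4 + 38 = 134.6 kPa.
σ_h = K_a σ_v = 0.2619 × 134.6 = 35.26 kPa.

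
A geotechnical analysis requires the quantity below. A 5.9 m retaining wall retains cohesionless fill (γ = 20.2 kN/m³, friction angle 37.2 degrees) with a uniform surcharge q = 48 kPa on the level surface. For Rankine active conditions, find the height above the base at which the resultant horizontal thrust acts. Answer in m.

2.41 m

K_a = 0.2464.
Triangular part P₁ = ½K_aγH² = 86.64 at H/3 = 1.967 m; rectangular part P₂ = K_a q H = 69.79 at H/2 = 2.950 m.
ȳ = (P₁·1.967 + P₂·2.950)/(P₁+P₂) = 2.405 m.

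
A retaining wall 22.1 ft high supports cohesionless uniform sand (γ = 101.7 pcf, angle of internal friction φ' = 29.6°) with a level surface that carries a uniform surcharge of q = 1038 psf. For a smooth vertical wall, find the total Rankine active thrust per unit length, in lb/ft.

K_a = tan²(45° − φ/2) = 0.3387.
Soil triangle: ½ K_a γ H² = 0.5×0.3387×101.7×22.1² = 8413 lb/ft.
Surcharge rectangle: K_a q H = 0.3387×1038×22.1 = 7771 lb/ft.
Total = 8413 + 7771 = 16180 lb/ft.

16200 lb/ft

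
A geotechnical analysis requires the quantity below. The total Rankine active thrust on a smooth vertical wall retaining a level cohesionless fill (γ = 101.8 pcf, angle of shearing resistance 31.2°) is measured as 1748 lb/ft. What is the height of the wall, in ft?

K_a = 0.3175. P_a = ½ K_a γ H² ⇒ H = √(2P_a/(K_a γ)).
H = √(2×1748/(0.3175×101.8)) = 10.40 ft.

10.4 ft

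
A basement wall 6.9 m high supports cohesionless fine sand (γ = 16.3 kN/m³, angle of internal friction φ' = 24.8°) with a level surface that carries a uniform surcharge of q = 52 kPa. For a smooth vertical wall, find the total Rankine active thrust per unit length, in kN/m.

305 kN/m

K_a = tan²(45° − φ/2) = 0.4090.
Soil triangle: ½ K_a γ H² = 0.5×0.4090×16.3×6.9² = 158.7 kN/m.
Surcharge rectangle: K_a q H = 0.4090×52×6.9 = 146.7 kN/m.
Total = 158.7 + 146.7 = 305.4 kN/m.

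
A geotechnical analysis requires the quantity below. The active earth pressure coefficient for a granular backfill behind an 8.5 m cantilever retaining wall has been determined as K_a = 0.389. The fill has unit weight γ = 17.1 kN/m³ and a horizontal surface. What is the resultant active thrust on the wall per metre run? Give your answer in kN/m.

P = ½ K_a γ H² = 0.5 × 0.389 × 17.1 × 8.5² = 240.3 kN/m.

240 kN/m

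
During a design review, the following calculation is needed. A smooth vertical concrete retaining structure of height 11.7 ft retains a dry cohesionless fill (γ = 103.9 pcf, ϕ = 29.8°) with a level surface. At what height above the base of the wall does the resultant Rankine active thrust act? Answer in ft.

K_a = 0.3360.
The pressure distribution is triangular, so the resultant acts at H/3 above the base = 11.7/3 = 3.900 ft.

3.90 ft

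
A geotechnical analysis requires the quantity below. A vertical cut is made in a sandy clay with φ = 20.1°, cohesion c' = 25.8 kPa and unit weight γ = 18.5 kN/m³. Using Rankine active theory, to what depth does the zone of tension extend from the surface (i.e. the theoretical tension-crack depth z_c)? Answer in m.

K_a = tan²(45° − 20.1°/2) = 0.4885; √K_a = 0.6989.
The active pressure is zero where K_a γ z = 2c√K_a, so z_c = 2c/(γ√K_a) = 2×25.8/(18.5×0.6989) = 3.991 m.

3.99 m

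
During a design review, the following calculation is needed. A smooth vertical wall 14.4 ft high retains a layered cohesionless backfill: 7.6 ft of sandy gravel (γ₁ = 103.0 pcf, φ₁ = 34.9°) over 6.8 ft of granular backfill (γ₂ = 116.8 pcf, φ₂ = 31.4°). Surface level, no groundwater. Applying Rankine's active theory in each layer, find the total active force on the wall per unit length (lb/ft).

K_a1 = tan²(45°−34.9°/2) = 0.2721; K_a2 = tan²(45°−31.4°/2) = 0.3149.
Layer 1: σ at base = K_a1 γ₁ h₁ = 213.0 psf; P₁ = ½×213.0×7.6 = 809.5.
Layer 2: σ_v at top = γ₁h₁ = 782.8; σ_h top = K_a2×782.8 = 246.5; σ_h base = K_a2×(782.8+116.8×6.8) = 496.6.
P₂ = ½(246.5+496.6)×6.8 = 2527. Total P_a = 809.5+2527 = 3336 lb/ft.

3340 lb/ft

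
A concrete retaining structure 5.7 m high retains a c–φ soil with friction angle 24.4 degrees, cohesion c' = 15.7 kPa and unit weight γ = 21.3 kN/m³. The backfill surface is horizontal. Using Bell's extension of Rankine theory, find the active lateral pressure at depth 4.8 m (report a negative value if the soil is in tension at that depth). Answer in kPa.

K_a = (1 − sin φ)/(1 + sin φ) = 0.4153.
σ_a = K_a γ z − 2c√K_a = 0.4153×21.3×4.8 − 2×15.7×0.6445 = 22.23 kPa.

22.2 kPa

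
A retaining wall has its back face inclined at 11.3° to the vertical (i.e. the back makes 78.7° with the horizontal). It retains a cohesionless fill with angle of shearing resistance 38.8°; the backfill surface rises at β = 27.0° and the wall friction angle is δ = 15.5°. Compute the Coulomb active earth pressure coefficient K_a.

0.442

K_a = sin²(α+φ) / [sin²α · sin(α−δ) · (1 + √{sin(φ+δ)sin(φ−β) / (sin(α−δ)sin(α+β))})²].
With α = 78.7°, φ = 38.8°, δ = 15.5°, β = 27.0°: K_a = 0.4423.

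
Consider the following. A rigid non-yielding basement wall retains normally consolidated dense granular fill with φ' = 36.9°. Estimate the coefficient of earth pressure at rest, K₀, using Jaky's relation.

0.400

K₀ = 1 − sin φ' = 1 − sin 36.9° = 0.3996.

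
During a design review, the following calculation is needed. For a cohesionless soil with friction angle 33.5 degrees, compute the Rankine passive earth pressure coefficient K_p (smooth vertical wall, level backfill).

3.46

K_p = (1 + sin φ)/(1 − sin φ) = tan²(45° + 33.5°/2) = 3.464.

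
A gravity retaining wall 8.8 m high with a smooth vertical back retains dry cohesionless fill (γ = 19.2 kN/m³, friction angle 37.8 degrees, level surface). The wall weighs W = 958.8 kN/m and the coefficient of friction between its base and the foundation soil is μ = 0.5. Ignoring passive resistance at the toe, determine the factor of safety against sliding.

K_a = tan²(45° − 37.8°/2) = 0.2400.
P_a = ½K_aγH² = 0.5×0.2400×19.2×8.8² = 178.4 kN/m, acting at H/3 = 2.933 m above the base.
FS_sliding = μW / P_a = 0.5×958.8 / 178.4 = 2.687.

2.69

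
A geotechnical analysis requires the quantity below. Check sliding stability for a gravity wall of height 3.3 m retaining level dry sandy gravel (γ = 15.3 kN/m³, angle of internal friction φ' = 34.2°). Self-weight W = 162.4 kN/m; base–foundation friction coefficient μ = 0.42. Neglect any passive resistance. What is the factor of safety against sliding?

2.92

K_a = tan²(45° − 34.2°/2) = 0.2803.
P_a = ½K_aγH² = 0.5×0.2803×15.3×3.3² = 23.35 kN/m, acting at H/3 = 1.100 m above the base.
FS_sliding = μW / P_a = 0.42×162.4 / 23.35 = 2.921.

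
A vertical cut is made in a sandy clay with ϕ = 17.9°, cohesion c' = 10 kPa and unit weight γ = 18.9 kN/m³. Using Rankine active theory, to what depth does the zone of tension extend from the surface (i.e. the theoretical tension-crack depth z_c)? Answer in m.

1.45 m

K_a = tan²(45° − 17.9°/2) = 0.5298; √K_a = 0.7279.
The active pressure is zero where K_a γ z = 2c√K_a, so z_c = 2c/(γ√K_a) = 2×10/(18.9×0.7279) = 1.454 m.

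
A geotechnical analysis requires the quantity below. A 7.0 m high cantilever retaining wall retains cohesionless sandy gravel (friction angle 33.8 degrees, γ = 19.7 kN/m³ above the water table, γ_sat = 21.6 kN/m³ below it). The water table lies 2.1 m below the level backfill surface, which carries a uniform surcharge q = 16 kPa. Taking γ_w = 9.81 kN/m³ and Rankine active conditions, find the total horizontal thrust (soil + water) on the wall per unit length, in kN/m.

K_a = tan²(45° − φ/2) = 0.2851.
γ' = 21.6 − 9.81 = 11.79 kN/m³. h₂ = H − d_w = 4.9 m.
σ'_h: at surface K_a·q = 4.562; at WT K_a(q+γd_w) = 16.36; at base K_a(q+γd_w+γ'h₂) = 32.83 kPa.
P₁ = ½(4.562+16.36)×2.1 = 21.96; P₂ = ½(16.36+32.83)×4.9 = 120.5; P_w = ½γ_w h₂² = 117.8.
Total = 21.96+120.5+117.8 = 260.2 kN/m.

260 kN/m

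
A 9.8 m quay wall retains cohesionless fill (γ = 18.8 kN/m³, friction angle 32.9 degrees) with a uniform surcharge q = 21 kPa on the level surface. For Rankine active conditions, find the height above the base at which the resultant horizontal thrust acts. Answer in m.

3.57 m

K_a = 0.2960.
Triangular part P₁ = ½K_aγH² = 267.2 at H/3 = 3.267 m; rectangular part P₂ = K_a q H = 60.92 at H/2 = 4.900 m.
ȳ = (P₁·3.267 + P₂·4.900)/(P₁+P₂) = 3.570 m.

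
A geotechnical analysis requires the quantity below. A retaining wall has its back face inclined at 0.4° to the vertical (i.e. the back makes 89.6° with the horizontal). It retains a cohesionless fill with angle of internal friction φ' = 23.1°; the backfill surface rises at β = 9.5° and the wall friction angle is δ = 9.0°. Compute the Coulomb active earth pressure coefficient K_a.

0.468

K_a = sin²(α+φ) / [sin²α · sin(α−δ) · (1 + √{sin(φ+δ)sin(φ−β) / (sin(α−δ)sin(α+β))})²].
With α = 89.6°, φ = 23.1°, δ = 9.0°, β = 9.5°: K_a = 0.4677.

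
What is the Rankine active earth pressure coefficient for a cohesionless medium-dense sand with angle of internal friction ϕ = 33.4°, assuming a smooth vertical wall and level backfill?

0.290

K_a = (1 − sin φ)/(1 + sin φ) = (1 − sin 33.4°)/(1 + sin 33.4°) = 0.2899.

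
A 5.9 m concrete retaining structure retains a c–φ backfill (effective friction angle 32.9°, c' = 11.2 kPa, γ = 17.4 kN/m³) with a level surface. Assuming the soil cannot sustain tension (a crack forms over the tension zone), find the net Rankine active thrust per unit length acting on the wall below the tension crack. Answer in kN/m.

32.2 kN/m

K_a = 0.2960; √K_a = 0.5441.
Tension-crack depth z_c = 2c/(γ√K_a) = 2×11.2/(17.4×0.5441) = 2.366 m.
σ_a at base = K_a γ H − 2c√K_a = 0.2960×17.4×5.9 − 2×11.2×0.5441 = 18.20 kPa.
P_a = ½ × 18.20 × (H − z_c) = 0.5×18.20×3.534 = 32.16 kN/m.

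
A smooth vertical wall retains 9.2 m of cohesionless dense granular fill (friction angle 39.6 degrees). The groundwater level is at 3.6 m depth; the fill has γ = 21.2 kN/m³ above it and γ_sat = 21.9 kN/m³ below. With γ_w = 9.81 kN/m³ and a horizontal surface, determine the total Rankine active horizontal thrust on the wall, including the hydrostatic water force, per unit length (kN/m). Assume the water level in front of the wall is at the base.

321 kN/m

K_a = tan²(45° − φ/2) = 0.2214.
γ' = 21.9 − 9.81 = 12.09 kN/m³. Depth below WT = 5.6 m.
σ'_h at WT = K_a γ d_w = 16.90 kPa; at base = 16.90 + K_a γ' × 5.6 = 31.89 kPa.
P₁ (0–3.6 m) = ½×16.90×3.6 = 30.42. P₂ (3.6–9.2 m) = ½(16.90+31.89)×5.6 = 136.6.
P_w = ½ γ_w h₂² = 0.5×9.81×5.6² = 153.8. Total = 30.42+136.6+153.8 = 320.9 kN/m.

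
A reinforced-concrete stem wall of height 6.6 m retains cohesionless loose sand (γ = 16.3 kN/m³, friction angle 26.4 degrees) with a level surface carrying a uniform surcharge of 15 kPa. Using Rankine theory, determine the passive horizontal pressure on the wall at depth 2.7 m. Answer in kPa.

153 kPa

K_p = (1 + sin φ)/(1 − sin φ) = 2.601.
σ_v = γz + q = 16.3 × 2.7 + 15 = 59.01 kPa.
σ_h = K_p σ_v = 2.601 × 59.01 = 153.5 kPa.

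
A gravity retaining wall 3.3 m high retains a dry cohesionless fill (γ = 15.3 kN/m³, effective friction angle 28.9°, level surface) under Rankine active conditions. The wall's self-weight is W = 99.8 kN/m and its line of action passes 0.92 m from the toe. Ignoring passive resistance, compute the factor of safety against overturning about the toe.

K_a = tan²(45° − 28.9°/2) = 0.3484.
P_a = ½K_aγH² = 0.5×0.3484×15.3×3.3² = 29.02 kN/m, acting at H/3 = 1.100 m above the base.
Overturning moment M_o = P_a × H/3 = 29.02 × 1.100 = 31.92.
Resisting moment M_r = W × 0.92 = 99.8 × 0.92 = 91.82.
FS_overturning = M_r/M_o = 91.82/31.92 = 2.876.

2.88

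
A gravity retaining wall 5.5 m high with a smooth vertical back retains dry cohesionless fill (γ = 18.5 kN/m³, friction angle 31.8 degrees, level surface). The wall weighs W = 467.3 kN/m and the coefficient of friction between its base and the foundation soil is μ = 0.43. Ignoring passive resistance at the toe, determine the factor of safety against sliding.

2.32

K_a = tan²(45° − 31.8°/2) = 0.3098.
P_a = ½K_aγH² = 0.5×0.3098×18.5×5.5² = 86.68 kN/m, acting at H/3 = 1.833 m above the base.
FS_sliding = μW / P_a = 0.43×467.3 / 86.68 = 2.318.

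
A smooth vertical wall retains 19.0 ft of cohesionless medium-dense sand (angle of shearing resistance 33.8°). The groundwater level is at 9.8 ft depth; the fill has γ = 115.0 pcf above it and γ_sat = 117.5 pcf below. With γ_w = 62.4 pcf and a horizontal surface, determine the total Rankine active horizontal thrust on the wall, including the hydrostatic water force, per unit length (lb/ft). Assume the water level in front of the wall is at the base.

7840 lb/ft

K_a = tan²(45° − φ/2) = 0.2851.
γ' = 117.5 − 62.4 = 55.10 pcf. Depth below WT = 9.2 ft.
σ'_h at WT = K_a γ d_w = 321.3 psf; at base = 321.3 + K_a γ' × 9.2 = 465.8 psf.
P₁ (0–9.8 ft) = ½×321.3×9.8 = 1574. P₂ (9.8–19.0 ft) = ½(321.3+465.8)×9.2 = 3621.
P_w = ½ γ_w h₂² = 0.5×62.4×9.2² = 2641. Total = 1574+3621+2641 = 7836 lb/ft.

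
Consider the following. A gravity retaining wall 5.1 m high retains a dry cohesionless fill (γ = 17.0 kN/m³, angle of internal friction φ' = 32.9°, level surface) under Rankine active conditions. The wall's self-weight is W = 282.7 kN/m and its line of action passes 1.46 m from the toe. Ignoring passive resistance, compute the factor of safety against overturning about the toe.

K_a = tan²(45° − 32.9°/2) = 0.2960.
P_a = ½K_aγH² = 0.5×0.2960×17.0×5.1² = 65.45 kN/m, acting at H/3 = 1.700 m above the base.
Overturning moment M_o = P_a × H/3 = 65.45 × 1.700 = 111.3.
Resisting moment M_r = W × 1.46 = 282.7 × 1.46 = 412.7.
FS_overturning = M_r/M_o = 412.7/111.3 = 3.710.

3.71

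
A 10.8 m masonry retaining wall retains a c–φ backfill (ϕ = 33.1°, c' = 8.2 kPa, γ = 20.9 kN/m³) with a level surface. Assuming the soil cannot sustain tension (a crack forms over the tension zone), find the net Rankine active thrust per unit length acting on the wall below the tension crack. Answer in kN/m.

268 kN/m

K_a = 0.2936; √K_a = 0.5418.
Tension-crack depth z_c = 2c/(γ√K_a) = 2×8.2/(20.9×0.5418) = 1.448 m.
σ_a at base = K_a γ H − 2c√K_a = 0.2936×20.9×10.8 − 2×8.2×0.5418 = 57.38 kPa.
P_a = ½ × 57.38 × (H − z_c) = 0.5×57.38×9.352 = 268.3 kN/m.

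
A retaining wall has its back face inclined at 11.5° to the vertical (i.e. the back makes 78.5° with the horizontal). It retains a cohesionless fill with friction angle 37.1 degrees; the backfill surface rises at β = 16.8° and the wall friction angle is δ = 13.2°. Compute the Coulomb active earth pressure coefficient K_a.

K_a = sin²(α+φ) / [sin²α · sin(α−δ) · (1 + √{sin(φ+δ)sin(φ−β) / (sin(α−δ)sin(α+β))})²].
With α = 78.5°, φ = 37.1°, δ = 13.2°, β = 16.8°: K_a = 0.3915.

0.391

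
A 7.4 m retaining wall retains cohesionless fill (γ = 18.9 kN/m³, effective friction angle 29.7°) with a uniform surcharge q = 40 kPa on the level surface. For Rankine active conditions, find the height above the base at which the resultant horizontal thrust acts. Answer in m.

2.92 m

K_a = 0.3374.
Triangular part P₁ = ½K_aγH² = 174.6 at H/3 = 2.467 m; rectangular part P₂ = K_a q H = 99.87 at H/2 = 3.700 m.
ȳ = (P₁·2.467 + P₂·3.700)/(P₁+P₂) = 2.915 m.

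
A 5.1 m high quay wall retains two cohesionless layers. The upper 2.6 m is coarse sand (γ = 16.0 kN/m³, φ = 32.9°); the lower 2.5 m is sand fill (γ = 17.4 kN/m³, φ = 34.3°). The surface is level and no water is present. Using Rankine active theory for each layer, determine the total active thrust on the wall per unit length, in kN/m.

K_a1 = tan²(45°−32.9°/2) = 0.2960; K_a2 = tan²(45°−34.3°/2) = 0.2792.
Layer 1: σ at base = K_a1 γ₁ h₁ = 12.31 kPa; P₁ = ½×12.31×2.6 = 16.01.
Layer 2: σ_v at top = γ₁h₁ = 41.60; σ_h top = K_a2×41.60 = 11.61; σ_h base = K_a2×(41.60+17.4×2.5) = 23.76.
P₂ = ½(11.61+23.76)×2.5 = 44.21. Total P_a = 16.01+44.21 = 60.22 kN/m.

60.2 kN/m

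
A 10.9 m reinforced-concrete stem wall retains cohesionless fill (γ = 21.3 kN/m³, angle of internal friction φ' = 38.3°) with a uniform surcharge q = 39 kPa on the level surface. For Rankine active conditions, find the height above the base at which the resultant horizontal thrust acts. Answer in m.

K_a = 0.2347.
Triangular part P₁ = ½K_aγH² = 297.0 at H/3 = 3.633 m; rectangular part P₂ = K_a q H = 99.79 at H/2 = 5.450 m.
ȳ = (P₁·3.633 + P₂·5.450)/(P₁+P₂) = 4.090 m.

4.09 m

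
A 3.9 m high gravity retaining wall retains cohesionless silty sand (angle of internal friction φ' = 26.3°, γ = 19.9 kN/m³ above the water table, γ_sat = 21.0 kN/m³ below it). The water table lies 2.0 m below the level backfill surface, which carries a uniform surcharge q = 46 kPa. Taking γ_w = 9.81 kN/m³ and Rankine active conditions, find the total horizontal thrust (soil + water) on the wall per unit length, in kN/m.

K_a = tan²(45° − φ/2) = 0.3859.
γ' = 21.0 − 9.81 = 11.19 kN/m³. h₂ = H − d_w = 1.9 m.
σ'_h: at surface K_a·q = 17.75; at WT K_a(q+γd_w) = 33.11; at base K_a(q+γd_w+γ'h₂) = 41.32 kPa.
P₁ = ½(17.75+33.11)×2.0 = 50.87; P₂ = ½(33.11+41.32)×1.9 = 70.71; P_w = ½γ_w h₂² = 17.71.
Total = 50.87+70.71+17.71 = 139.3 kN/m.

139 kN/m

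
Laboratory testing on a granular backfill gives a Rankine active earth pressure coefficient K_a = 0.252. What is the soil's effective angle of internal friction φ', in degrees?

K_a = tan²(45° − φ/2) ⇒ 45° − φ/2 = arctan(√0.252) = 26.66°.
φ = 2(45° − 26.66°) = 36.69°.

36.7°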